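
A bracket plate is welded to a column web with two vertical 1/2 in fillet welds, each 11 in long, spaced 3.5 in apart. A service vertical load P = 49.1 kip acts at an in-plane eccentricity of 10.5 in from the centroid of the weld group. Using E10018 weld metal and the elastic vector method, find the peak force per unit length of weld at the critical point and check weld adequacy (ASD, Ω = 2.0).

E100XX → F_EXX = 100 ksi.
Total weld length L_w = 22 in. Treat welds as unit-width lines.
Polar moment about centroid: J = 2[d³/12 + d(b/2)²] = 2[11³/12 + 11×1.75²] = 289.2 in³.
Direct shear f_v = P/L_w = 49.1 / 22 = 2.232 kip/in (vertical).
Torsion M = P·e = 49.1 × 10.5 = 515.55 kip·in.
Critical point at (x, y) = (1.75, 5.5) from centroid. f_tx = M·y/J = 9.804 kip/in; f_ty = M·x/J = 3.12 kip/in.
Resultant f_max = √[f_tx² + (f_v + f_ty)²] = √[9.804² + (2.232 + 3.12)²] = 11.17 kip/in.
Capacity per unit length: r_n/Ω = (1/2.0) × 0.6 × 100 × (0.707 × 0.5) = 10.6 kip/in.
11.17 > 10.6 → NOT adequate.

f_max ≈ 11.2 kip/in; NOT adequate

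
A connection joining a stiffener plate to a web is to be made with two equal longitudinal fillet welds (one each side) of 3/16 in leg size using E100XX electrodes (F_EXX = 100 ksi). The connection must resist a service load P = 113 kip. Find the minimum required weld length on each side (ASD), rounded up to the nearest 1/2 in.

Throat t_e = 0.707 × 0.1875 = 0.1326 in.
r_n/Ω = (0.6 × 100 × 0.1326) / 2.0 = 3.977 kip/in.
L_req = P / (r_n/Ω) = 113 / 3.977 = 28.41 in total.
Per side: 28.41 / 2 = 14.21 in.
Round up → use L = 14.5 in on each side.

L = 14.5 in on each side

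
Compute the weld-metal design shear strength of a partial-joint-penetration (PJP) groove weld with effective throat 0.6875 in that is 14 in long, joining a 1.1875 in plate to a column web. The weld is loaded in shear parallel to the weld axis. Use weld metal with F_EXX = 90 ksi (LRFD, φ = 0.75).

Effective throat (given) t_e = 0.6875 in.
A_we = 0.6875 × 14 = 9.625 in².
F_nw = 0.6 F_EXX = 54 ksi.
φR_n = 0.75 × 54 × 9.625 = 389.8 kips.

φR_n ≈ 390 kips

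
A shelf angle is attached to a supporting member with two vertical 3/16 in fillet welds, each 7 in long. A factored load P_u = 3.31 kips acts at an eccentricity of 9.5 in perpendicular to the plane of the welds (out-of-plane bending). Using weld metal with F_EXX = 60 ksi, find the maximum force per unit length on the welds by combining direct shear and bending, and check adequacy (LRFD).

L_w = 2 × 7 = 14 in; section modulus (unit throat) S = 2 × L²/6 = 16.33 in².
Direct shear f_v = P/L_w = 3.31/14 = 0.2364 kip/in.
Moment M = P × e = 3.31 × 9.5 = 31.445 kip·in; bending f_b = M/S = 1.925 kip/in.
f_max = √(f_v² + f_b²) = √(0.2364² + 1.925²) = 1.94 kip/in.
φr_n = 0.75 × 0.6 × 60 × (0.707 × 0.1875) = 3.579 kip/in → adequate.

f_max ≈ 1.94 kip/in; adequate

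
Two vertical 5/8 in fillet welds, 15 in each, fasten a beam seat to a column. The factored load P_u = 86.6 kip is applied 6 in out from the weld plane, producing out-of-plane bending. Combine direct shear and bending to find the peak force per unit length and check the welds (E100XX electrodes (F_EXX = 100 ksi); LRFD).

L_w = 2 × 15 = 30 in; section modulus (unit throat) S = 2 × L²/6 = 75 in².
Direct shear f_v = P/L_w = 86.6/30 = 2.887 kip/in.
Moment M = P × e = 86.6 × 6 = 519.6 kip·in; bending f_b = M/S = 6.928 kip/in.
f_max = √(f_v² + f_b²) = √(2.887² + 6.928²) = 7.505 kip/in.
φr_n = 0.75 × 0.6 × 100 × (0.707 × 0.625) = 19.88 kip/in → adequate.

f_max ≈ 7.51 kip/in; adequate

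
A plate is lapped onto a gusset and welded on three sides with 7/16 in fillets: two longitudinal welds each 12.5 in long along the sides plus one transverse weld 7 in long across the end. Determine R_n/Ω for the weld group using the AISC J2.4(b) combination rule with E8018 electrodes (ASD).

R_n/Ω ≈ 238 kips

E80XX → F_EXX = 80 ksi.
t_e = 0.707 × 0.4375 = 0.3093 in.
R_nwl = 0.6 × 80 × 0.3093 × 25 = 371.2 kips (longitudinal, 2 welds).
R_nwt = 0.6 × 80 × 0.3093 × 7 = 103.9 kips (transverse, base value).
(i) R_nwl + R_nwt = 475.1 kips; (ii) 0.85 R_nwl + 1.5 R_nwt = 471.4 kips.
R_n = max = 475.1 kips [governs: (i)]; R_n/Ω = 237.6 kips.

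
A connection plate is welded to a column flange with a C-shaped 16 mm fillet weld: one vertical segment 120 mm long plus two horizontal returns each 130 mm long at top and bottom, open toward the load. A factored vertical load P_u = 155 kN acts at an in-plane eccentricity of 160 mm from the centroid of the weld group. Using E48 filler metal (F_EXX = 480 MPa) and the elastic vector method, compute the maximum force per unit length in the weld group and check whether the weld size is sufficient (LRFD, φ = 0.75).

f_max ≈ 1790 N/mm; adequate

Total weld length L_w = 380 mm. Treat welds as unit-width lines.
Centroid: x̄ = 2×130×65 / 380 = 44.47 mm from the vertical weld.
Polar moment about centroid: J = I_x + I_y = [120³/12 + 2×130×60²] + [120×44.47² + 2(130³/12 + 130×20.53²)] = 1793000 mm³.
Direct shear f_v = P/L_w = 155×10³ / 380 = 407.9 N/mm (vertical).
Torsion M = P·e = 155×10³ × 160 = 24800000 N·mm.
Critical point at (x, y) = (85.53, 60) from centroid. f_tx = M·y/J = 829.9 N/mm; f_ty = M·x/J = 1183 N/mm.
Resultant f_max = √[f_tx² + (f_v + f_ty)²] = √[829.9² + (407.9 + 1183)²] = 1794 N/mm.
Capacity per unit length: φr_n = 0.75 × 0.6 × 480 × (0.707 × 16) = 2443 N/mm.
1794 ≤ 2443 → adequate.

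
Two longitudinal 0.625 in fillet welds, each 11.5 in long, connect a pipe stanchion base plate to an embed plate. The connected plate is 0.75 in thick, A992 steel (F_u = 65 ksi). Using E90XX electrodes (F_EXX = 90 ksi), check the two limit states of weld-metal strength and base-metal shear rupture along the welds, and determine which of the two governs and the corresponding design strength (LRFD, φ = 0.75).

φR_n ≈ 412 kips (weld metal governs)

t_e = 0.707 × 0.625 = 0.4419 in; L = 23 in.
Weld metal: φR_n = 0.75 × 0.6 × 90 × 0.4419 × 23 = 411.6 kips.
Base metal (shear rupture): φR_n = 0.75 × 0.6 × 65 × 0.75 × 23 = 504.6 kips.
Governing: weld metal.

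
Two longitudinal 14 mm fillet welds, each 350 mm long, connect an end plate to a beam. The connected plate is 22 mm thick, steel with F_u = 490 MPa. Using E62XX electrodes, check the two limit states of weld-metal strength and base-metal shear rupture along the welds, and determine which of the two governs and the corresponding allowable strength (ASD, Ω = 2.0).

R_n/Ω ≈ 1290 kN (weld metal governs)

E62XX → F_EXX = 620 MPa.
t_e = 0.707 × 14 = 9.898 mm; L = 700 mm.
Weld metal: R_n/Ω = (1/2.0) × 0.6 × 620 × 9.898 × 700 × 10⁻³ = 1289 kN.
Base metal (shear rupture): R_n/Ω = (1/2.0) × 0.6 × 490 × 22 × 700 × 10⁻³ = 2264 kN.
Governing: weld metal.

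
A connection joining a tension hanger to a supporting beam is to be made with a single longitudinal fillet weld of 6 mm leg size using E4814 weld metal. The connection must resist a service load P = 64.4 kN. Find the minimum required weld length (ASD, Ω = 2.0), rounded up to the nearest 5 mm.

E48XX → F_EXX = 480 MPa.
Throat t_e = 0.707 × 6 = 4.242 mm.
r_n/Ω = (0.6 × 480 × 4.242) / 2.0 = 610.8 N/mm = 0.6108 kN/mm.
L_req = P / (r_n/Ω) = 64.4 / 0.6108 = 105.4 mm total.
Round up → use L = 110 mm.

L = 110 mm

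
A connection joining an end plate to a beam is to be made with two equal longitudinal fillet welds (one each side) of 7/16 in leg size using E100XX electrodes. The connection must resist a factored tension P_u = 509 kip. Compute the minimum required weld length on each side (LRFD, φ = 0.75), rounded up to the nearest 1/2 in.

L = 18.5 in on each side

E100XX → F_EXX = 100 ksi.
Throat t_e = 0.707 × 0.4375 = 0.3093 in.
φr_n = 0.75 × 0.6 × 100 × 0.3093 = 13.92 kip/in.
L_req = P_u / φr_n = 509 / 13.92 = 36.57 in total.
Per side: 36.57 / 2 = 18.28 in.
Round up → use L = 18.5 in on each side.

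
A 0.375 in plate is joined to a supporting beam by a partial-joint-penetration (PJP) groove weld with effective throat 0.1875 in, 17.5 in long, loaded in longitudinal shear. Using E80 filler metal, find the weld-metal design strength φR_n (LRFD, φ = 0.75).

E80XX → F_EXX = 80 ksi.
Effective throat (given) t_e = 0.1875 in.
A_we = 0.1875 × 17.5 = 3.281 in².
F_nw = 0.6 F_EXX = 48 ksi.
φR_n = 0.75 × 48 × 3.281 = 118.1 kips.

φR_n ≈ 118 kips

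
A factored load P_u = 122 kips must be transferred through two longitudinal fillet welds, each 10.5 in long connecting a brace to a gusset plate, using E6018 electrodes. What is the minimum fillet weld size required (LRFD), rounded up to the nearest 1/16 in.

E60XX → F_EXX = 60 ksi.
Total weld length L = 21 in.
Required throat t_e = P_u / (φ × 0.6 F_EXX × L) = 122 / (0.75 × 0.6 × 60 × 21) = 0.2152 in.
Required leg w = t_e / 0.707 = 0.3043 in → use 5/16 in.

w = 5/16 in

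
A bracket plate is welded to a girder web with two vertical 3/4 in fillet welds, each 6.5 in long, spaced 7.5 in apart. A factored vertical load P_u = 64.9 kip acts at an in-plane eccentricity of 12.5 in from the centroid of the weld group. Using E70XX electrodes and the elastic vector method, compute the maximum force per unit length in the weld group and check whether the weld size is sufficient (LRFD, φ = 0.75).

E70XX → F_EXX = 70 ksi.
Total weld length L_w = 13 in. Treat welds as unit-width lines.
Polar moment about centroid: J = 2[d³/12 + d(b/2)²] = 2[6.5³/12 + 6.5×3.75²] = 228.6 in³.
Direct shear f_v = P/L_w = 64.9 / 13 = 4.992 kip/in (vertical).
Torsion M = P·e = 64.9 × 12.5 = 811.25 kip·in.
Critical point at (x, y) = (3.75, 3.25) from centroid. f_tx = M·y/J = 11.53 kip/in; f_ty = M·x/J = 13.31 kip/in.
Resultant f_max = √[f_tx² + (f_v + f_ty)²] = √[11.53² + (4.992 + 13.31)²] = 21.63 kip/in.
Capacity per unit length: φr_n = 0.75 × 0.6 × 70 × (0.707 × 0.75) = 16.7 kip/in.
21.63 > 16.7 → NOT adequate.

f_max ≈ 21.6 kip/in; NOT adequate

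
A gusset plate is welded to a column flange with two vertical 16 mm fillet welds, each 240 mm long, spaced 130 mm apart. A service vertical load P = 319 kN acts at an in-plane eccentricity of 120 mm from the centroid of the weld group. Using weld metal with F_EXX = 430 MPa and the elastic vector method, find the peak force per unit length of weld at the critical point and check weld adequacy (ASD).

Total weld length L_w = 480 mm. Treat welds as unit-width lines.
Polar moment about centroid: J = 2[d³/12 + d(b/2)²] = 2[240³/12 + 240×65²] = 4332000 mm³.
Direct shear f_v = P/L_w = 319×10³ / 480 = 664.6 N/mm (vertical).
Torsion M = P·e = 319×10³ × 120 = 38280000 N·mm.
Critical point at (x, y) = (65, 120) from centroid. f_tx = M·y/J = 1060 N/mm; f_ty = M·x/J = 574.4 N/mm.
Resultant f_max = √[f_tx² + (f_v + f_ty)²] = √[1060² + (664.6 + 574.4)²] = 1631 N/mm.
Capacity per unit length: r_n/Ω = (1/2.0) × 0.6 × 430 × (0.707 × 16) = 1459 N/mm.
1631 > 1459 → NOT adequate.

f_max ≈ 1630 N/mm; NOT adequate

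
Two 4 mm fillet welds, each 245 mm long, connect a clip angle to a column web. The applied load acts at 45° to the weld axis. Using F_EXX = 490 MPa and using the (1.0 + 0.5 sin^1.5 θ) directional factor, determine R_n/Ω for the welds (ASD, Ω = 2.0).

R_n/Ω ≈ 264 kN

t_e = 0.707 × 4 = 2.828 mm; A_we = 2.828 × 490 = 1386 mm².
Directional factor: 1.0 + 0.5 sin^1.5(45°) = 1.297.
F_nw = 0.6 × 490 × 1.297 = 381.4 MPa.
R_n/Ω = (381.4 × 1386) / 2.0 × 10⁻³ = 264.3 kN.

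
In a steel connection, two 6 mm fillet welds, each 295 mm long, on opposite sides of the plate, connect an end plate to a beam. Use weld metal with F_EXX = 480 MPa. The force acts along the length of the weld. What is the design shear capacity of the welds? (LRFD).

Effective throat t_e = 0.707 × 6 = 4.242 mm.
Total length L = 590 mm; A_we = 4.242 × 590 = 2503 mm².
F_nw = 0.6 F_EXX = 0.6 × 480 = 288 MPa.
φR_n = 0.75 × 288 × 2503 × 10⁻³ = 540.6 kN.

φR_n ≈ 541 kN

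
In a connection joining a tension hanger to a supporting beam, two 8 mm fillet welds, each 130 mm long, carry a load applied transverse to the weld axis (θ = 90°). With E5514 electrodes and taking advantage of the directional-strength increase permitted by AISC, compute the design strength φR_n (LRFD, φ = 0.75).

φR_n ≈ 546 kN

E55XX → F_EXX = 550 MPa.
t_e = 0.707 × 8 = 5.656 mm; A_we = 5.656 × 260 = 1471 mm².
Directional factor: 1.0 + 0.5 sin^1.5(90°) = 1.5.
F_nw = 0.6 × 550 × 1.5 = 495 MPa.
φR_n = 0.75 × 495 × 1471 × 10⁻³ = 545.9 kN.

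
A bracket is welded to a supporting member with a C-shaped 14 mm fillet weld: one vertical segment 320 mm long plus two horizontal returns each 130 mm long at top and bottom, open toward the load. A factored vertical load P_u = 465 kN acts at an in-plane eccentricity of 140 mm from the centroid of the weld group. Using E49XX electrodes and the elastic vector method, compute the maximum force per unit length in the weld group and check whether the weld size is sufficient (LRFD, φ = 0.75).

f_max ≈ 1750 N/mm; adequate

E49XX → F_EXX = 490 MPa.
Total weld length L_w = 580 mm. Treat welds as unit-width lines.
Centroid: x̄ = 2×130×65 / 580 = 29.14 mm from the vertical weld.
Polar moment about centroid: J = I_x + I_y = [320³/12 + 2×130×160²] + [320×29.14² + 2(130³/12 + 130×35.86²)] = 10360000 mm³.
Direct shear f_v = P/L_w = 465×10³ / 580 = 801.7 N/mm (vertical).
Torsion M = P·e = 465×10³ × 140 = 65100000 N·mm.
Critical point at (x, y) = (100.9, 160) from centroid. f_tx = M·y/J = 1006 N/mm; f_ty = M·x/J = 633.9 N/mm.
Resultant f_max = √[f_tx² + (f_v + f_ty)²] = √[1006² + (801.7 + 633.9)²] = 1753 N/mm.
Capacity per unit length: φr_n = 0.75 × 0.6 × 490 × (0.707 × 14) = 2183 N/mm.
1753 ≤ 2183 → adequate.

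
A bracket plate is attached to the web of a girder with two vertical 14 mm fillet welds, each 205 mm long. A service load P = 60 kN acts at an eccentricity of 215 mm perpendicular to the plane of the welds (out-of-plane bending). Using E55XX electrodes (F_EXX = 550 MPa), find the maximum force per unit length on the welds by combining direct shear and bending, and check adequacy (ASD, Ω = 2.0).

L_w = 2 × 205 = 410 mm; section modulus (unit throat) S = 2 × L²/6 = 14010 mm².
Direct shear f_v = P/L_w = 60×10³/410 = 146.3 N/mm.
Moment M = P × e = 60×10³ × 215 = 12900000 N·mm; bending f_b = M/S = 920.9 N/mm.
f_max = √(f_v² + f_b²) = √(146.3² + 920.9²) = 932.4 N/mm.
r_n/Ω = (1/2.0) × 0.6 × 550 × (0.707 × 14) = 1633 N/mm → adequate.

f_max ≈ 932 N/mm; adequate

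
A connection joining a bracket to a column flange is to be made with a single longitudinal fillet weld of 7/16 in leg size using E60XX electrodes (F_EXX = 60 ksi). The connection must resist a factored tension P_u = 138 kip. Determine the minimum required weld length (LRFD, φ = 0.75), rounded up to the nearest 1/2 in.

Throat t_e = 0.707 × 0.4375 = 0.3093 in.
φr_n = 0.75 × 0.6 × 60 × 0.3093 = 8.351 kip/in.
L_req = P_u / φr_n = 138 / 8.351 = 16.52 in total.
Round up → use L = 17 in.

L = 17 in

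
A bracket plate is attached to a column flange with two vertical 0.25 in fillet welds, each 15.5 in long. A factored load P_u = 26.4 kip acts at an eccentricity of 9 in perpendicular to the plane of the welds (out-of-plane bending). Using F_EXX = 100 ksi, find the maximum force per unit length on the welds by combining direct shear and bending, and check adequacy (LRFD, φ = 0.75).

L_w = 2 × 15.5 = 31 in; section modulus (unit throat) S = 2 × L²/6 = 80.08 in².
Direct shear f_v = P/L_w = 26.4/31 = 0.8516 kip/in.
Moment M = P × e = 26.4 × 9 = 237.6 kip·in; bending f_b = M/S = 2.967 kip/in.
f_max = √(f_v² + f_b²) = √(0.8516² + 2.967²) = 3.087 kip/in.
φr_n = 0.75 × 0.6 × 100 × (0.707 × 0.25) = 7.954 kip/in → adequate.

f_max ≈ 3.09 kip/in; adequate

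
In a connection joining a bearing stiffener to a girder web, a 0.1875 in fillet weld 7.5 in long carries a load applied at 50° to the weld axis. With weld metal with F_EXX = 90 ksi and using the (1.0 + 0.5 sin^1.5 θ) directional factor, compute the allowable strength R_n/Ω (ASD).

t_e = 0.707 × 0.1875 = 0.1326 in; A_we = 0.1326 × 7.5 = 0.9942 in².
Directional factor: 1.0 + 0.5 sin^1.5(50°) = 1.335.
F_nw = 0.6 × 90 × 1.335 = 72.1 ksi.
R_n/Ω = (72.1 × 0.9942) / 2.0 = 35.84 kips.

R_n/Ω ≈ 35.8 kips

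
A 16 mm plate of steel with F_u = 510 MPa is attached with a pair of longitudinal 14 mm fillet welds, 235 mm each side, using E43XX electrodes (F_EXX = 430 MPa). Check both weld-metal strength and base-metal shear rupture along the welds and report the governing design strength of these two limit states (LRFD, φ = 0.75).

φR_n ≈ 900 kN (weld metal governs)

t_e = 0.707 × 14 = 9.898 mm; L = 470 mm.
Weld metal: φR_n = 0.75 × 0.6 × 430 × 9.898 × 470 × 10⁻³ = 900.2 kN.
Base metal (shear rupture): φR_n = 0.75 × 0.6 × 510 × 16 × 470 × 10⁻³ = 1726 kN.
Governing: weld metal.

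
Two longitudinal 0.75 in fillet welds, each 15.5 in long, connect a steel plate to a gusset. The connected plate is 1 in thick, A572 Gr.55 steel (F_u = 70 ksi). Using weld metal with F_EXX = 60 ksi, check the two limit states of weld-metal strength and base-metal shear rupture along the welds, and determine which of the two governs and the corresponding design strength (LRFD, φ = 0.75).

φR_n ≈ 444 kips (weld metal governs)

t_e = 0.707 × 0.75 = 0.5302 in; L = 31 in.
Weld metal: φR_n = 0.75 × 0.6 × 60 × 0.5302 × 31 = 443.8 kips.
Base metal (shear rupture): φR_n = 0.75 × 0.6 × 70 × 1 × 31 = 976.5 kips.
Governing: weld metal.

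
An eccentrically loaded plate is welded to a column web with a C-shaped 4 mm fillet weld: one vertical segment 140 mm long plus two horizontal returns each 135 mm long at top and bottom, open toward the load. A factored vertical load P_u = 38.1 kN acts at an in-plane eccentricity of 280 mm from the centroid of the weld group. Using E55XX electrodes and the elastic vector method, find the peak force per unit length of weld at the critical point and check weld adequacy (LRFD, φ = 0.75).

f_max ≈ 589 N/mm; adequate

E55XX → F_EXX = 550 MPa.
Total weld length L_w = 410 mm. Treat welds as unit-width lines.
Centroid: x̄ = 2×135×67.5 / 410 = 44.45 mm from the vertical weld.
Polar moment about centroid: J = I_x + I_y = [140³/12 + 2×135×70²] + [140×44.45² + 2(135³/12 + 135×23.05²)] = 2382000 mm³.
Direct shear f_v = P/L_w = 38.1×10³ / 410 = 92.93 N/mm (vertical).
Torsion M = P·e = 38.1×10³ × 280 = 10668000 N·mm.
Critical point at (x, y) = (90.55, 70) from centroid. f_tx = M·y/J = 313.5 N/mm; f_ty = M·x/J = 405.6 N/mm.
Resultant f_max = √[f_tx² + (f_v + f_ty)²] = √[313.5² + (92.93 + 405.6)²] = 588.9 N/mm.
Capacity per unit length: φr_n = 0.75 × 0.6 × 550 × (0.707 × 4) = 699.9 N/mm.
588.9 ≤ 699.9 → adequate.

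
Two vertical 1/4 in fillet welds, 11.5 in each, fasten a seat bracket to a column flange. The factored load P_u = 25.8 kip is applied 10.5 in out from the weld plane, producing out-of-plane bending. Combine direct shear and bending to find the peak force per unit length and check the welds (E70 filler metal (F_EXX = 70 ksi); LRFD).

f_max ≈ 6.25 kip/in; NOT adequate

L_w = 2 × 11.5 = 23 in; section modulus (unit throat) S = 2 × L²/6 = 44.08 in².
Direct shear f_v = P/L_w = 25.8/23 = 1.122 kip/in.
Moment M = P × e = 25.8 × 10.5 = 270.9 kip·in; bending f_b = M/S = 6.145 kip/in.
f_max = √(f_v² + f_b²) = √(1.122² + 6.145²) = 6.247 kip/in.
φr_n = 0.75 × 0.6 × 70 × (0.707 × 0.25) = 5.568 kip/in → NOT adequate.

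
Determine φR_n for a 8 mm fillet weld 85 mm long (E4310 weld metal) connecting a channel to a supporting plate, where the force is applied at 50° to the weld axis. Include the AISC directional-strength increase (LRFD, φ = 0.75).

E43XX → F_EXX = 430 MPa.
t_e = 0.707 × 8 = 5.656 mm; A_we = 5.656 × 85 = 480.8 mm².
Directional factor: 1.0 + 0.5 sin^1.5(50°) = 1.335.
F_nw = 0.6 × 430 × 1.335 = 344.5 MPa.
φR_n = 0.75 × 344.5 × 480.8 × 10⁻³ = 124.2 kN.

φR_n ≈ 124 kN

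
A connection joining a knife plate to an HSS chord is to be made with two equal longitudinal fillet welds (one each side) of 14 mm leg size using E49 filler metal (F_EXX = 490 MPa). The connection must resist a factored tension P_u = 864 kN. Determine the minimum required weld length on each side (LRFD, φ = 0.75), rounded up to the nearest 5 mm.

Throat t_e = 0.707 × 14 = 9.898 mm.
φr_n = 0.75 × 0.6 × 490 × 9.898 × 10⁻³ = 2.183 kN/mm.
L_req = P_u / φr_n = 864 / 2.183 = 395.9 mm total.
Per side: 395.9 / 2 = 197.9 mm.
Round up → use L = 200 mm on each side.

L = 200 mm on each side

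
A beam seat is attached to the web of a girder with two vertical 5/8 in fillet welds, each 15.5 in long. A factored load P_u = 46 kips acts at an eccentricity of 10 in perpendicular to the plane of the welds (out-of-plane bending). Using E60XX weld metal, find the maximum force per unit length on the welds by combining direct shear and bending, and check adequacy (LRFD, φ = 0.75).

f_max ≈ 5.93 kip/in; adequate

E60XX → F_EXX = 60 ksi.
L_w = 2 × 15.5 = 31 in; section modulus (unit throat) S = 2 × L²/6 = 80.08 in².
Direct shear f_v = P/L_w = 46/31 = 1.484 kip/in.
Moment M = P × e = 46 × 10 = 460 kip·in; bending f_b = M/S = 5.744 kip/in.
f_max = √(f_v² + f_b²) = √(1.484² + 5.744²) = 5.933 kip/in.
φr_n = 0.75 × 0.6 × 60 × (0.707 × 0.625) = 11.93 kip/in → adequate.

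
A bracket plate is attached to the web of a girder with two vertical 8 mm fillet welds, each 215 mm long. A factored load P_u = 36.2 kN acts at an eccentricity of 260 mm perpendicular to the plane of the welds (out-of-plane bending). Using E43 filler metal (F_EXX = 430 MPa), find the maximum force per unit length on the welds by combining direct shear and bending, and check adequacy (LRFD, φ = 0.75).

f_max ≈ 617 N/mm; adequate

L_w = 2 × 215 = 430 mm; section modulus (unit throat) S = 2 × L²/6 = 15410 mm².
Direct shear f_v = P/L_w = 36.2×10³/430 = 84.19 N/mm.
Moment M = P × e = 36.2×10³ × 260 = 9412000 N·mm; bending f_b = M/S = 610.8 N/mm.
f_max = √(f_v² + f_b²) = √(84.19² + 610.8²) = 616.6 N/mm.
φr_n = 0.75 × 0.6 × 430 × (0.707 × 8) = 1094 N/mm → adequate.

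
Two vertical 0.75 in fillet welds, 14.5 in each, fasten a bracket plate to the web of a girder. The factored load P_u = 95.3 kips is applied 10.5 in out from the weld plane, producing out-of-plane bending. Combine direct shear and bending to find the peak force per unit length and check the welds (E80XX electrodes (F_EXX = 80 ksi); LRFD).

L_w = 2 × 14.5 = 29 in; section modulus (unit throat) S = 2 × L²/6 = 70.08 in².
Direct shear f_v = P/L_w = 95.3/29 = 3.286 kip/in.
Moment M = P × e = 95.3 × 10.5 = 1000.6 kip·in; bending f_b = M/S = 14.28 kip/in.
f_max = √(f_v² + f_b²) = √(3.286² + 14.28²) = 14.65 kip/in.
φr_n = 0.75 × 0.6 × 80 × (0.707 × 0.75) = 19.09 kip/in → adequate.

f_max ≈ 14.7 kip/in; adequate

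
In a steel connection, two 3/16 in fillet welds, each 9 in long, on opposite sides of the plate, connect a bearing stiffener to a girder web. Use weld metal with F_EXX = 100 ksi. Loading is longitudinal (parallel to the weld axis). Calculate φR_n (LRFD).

φR_n ≈ 107 kips

Effective throat t_e = 0.707 × 0.1875 = 0.1326 in.
Total length L = 18 in; A_we = 0.1326 × 18 = 2.386 in².
F_nw = 0.6 F_EXX = 0.6 × 100 = 60 ksi.
φR_n = 0.75 × 60 × 2.386 = 107.4 kips.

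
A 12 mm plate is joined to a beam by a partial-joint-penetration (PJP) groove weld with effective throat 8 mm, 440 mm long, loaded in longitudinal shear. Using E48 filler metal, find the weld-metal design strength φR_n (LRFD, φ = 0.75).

φR_n ≈ 760 kN

E48XX → F_EXX = 480 MPa.
Effective throat (given) t_e = 8 mm.
A_we = 8 × 440 = 3520 mm².
F_nw = 0.6 F_EXX = 288 MPa.
φR_n = 0.75 × 288 × 3520 × 10⁻³ = 760.3 kN.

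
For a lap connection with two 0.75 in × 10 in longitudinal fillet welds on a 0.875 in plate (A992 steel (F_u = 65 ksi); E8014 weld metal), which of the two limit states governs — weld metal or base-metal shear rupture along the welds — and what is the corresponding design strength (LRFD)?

E80XX → F_EXX = 80 ksi.
t_e = 0.707 × 0.75 = 0.5302 in; L = 20 in.
Weld metal: φR_n = 0.75 × 0.6 × 80 × 0.5302 × 20 = 381.8 kip.
Base metal (shear rupture): φR_n = 0.75 × 0.6 × 65 × 0.875 × 20 = 511.9 kip.
Governing: weld metal.

φR_n ≈ 382 kip (weld metal governs)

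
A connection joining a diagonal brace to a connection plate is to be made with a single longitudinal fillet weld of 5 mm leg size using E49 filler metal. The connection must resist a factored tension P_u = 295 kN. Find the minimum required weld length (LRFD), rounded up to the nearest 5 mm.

L = 380 mm

E49XX → F_EXX = 490 MPa.
Throat t_e = 0.707 × 5 = 3.535 mm.
φr_n = 0.75 × 0.6 × 490 × 3.535 × 10⁻³ = 0.7795 kN/mm.
L_req = P_u / φr_n = 295 / 0.7795 = 378.5 mm total.
Round up → use L = 380 mm.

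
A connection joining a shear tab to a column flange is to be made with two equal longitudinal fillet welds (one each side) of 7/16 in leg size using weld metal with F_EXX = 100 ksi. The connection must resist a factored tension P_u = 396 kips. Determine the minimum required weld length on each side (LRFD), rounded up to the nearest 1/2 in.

L = 14.5 in on each side

Throat t_e = 0.707 × 0.4375 = 0.3093 in.
φr_n = 0.75 × 0.6 × 100 × 0.3093 = 13.92 kips/in.
L_req = P_u / φr_n = 396 / 13.92 = 28.45 in total.
Per side: 28.45 / 2 = 14.23 in.
Round up → use L = 14.5 in on each side.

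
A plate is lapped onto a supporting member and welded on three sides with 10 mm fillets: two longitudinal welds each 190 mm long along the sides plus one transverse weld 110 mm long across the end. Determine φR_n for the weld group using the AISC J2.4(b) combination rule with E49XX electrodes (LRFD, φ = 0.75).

φR_n ≈ 764 kN

E49XX → F_EXX = 490 MPa.
t_e = 0.707 × 10 = 7.07 mm.
R_nwl = 0.6 × 490 × 7.07 × 380 × 10⁻³ = 789.9 kN (longitudinal, 2 welds).
R_nwt = 0.6 × 490 × 7.07 × 110 × 10⁻³ = 228.6 kN (transverse, base value).
(i) R_nwl + R_nwt = 1019 kN; (ii) 0.85 R_nwl + 1.5 R_nwt = 1014 kN.
R_n = max = 1019 kN [governs: (i)]; φR_n = 763.9 kN.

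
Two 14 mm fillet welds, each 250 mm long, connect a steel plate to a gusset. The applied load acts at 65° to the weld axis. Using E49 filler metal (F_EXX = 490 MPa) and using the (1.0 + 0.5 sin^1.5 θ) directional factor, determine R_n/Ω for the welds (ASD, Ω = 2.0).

R_n/Ω ≈ 1040 kN

t_e = 0.707 × 14 = 9.898 mm; A_we = 9.898 × 500 = 4949 mm².
Directional factor: 1.0 + 0.5 sin^1.5(65°) = 1.431.
F_nw = 0.6 × 490 × 1.431 = 420.8 MPa.
R_n/Ω = (420.8 × 4949) / 2.0 × 10⁻³ = 1041 kN.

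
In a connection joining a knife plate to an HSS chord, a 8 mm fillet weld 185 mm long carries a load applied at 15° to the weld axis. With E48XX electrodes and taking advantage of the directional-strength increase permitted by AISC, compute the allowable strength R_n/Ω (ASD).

E48XX → F_EXX = 480 MPa.
t_e = 0.707 × 8 = 5.656 mm; A_we = 5.656 × 185 = 1046 mm².
Directional factor: 1.0 + 0.5 sin^1.5(15°) = 1.066.
F_nw = 0.6 × 480 × 1.066 = 307 MPa.
R_n/Ω = (307 × 1046) / 2.0 × 10⁻³ = 160.6 kN.

R_n/Ω ≈ 161 kN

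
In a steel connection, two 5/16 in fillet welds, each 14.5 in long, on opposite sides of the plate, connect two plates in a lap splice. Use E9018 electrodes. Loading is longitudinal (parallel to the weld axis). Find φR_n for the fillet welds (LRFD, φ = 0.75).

E90XX → F_EXX = 90 ksi.
Effective throat t_e = 0.707 × 0.3125 = 0.2209 in.
Total length L = 29 in; A_we = 0.2209 × 29 = 6.407 in².
F_nw = 0.6 F_EXX = 0.6 × 90 = 54 ksi.
φR_n = 0.75 × 54 × 6.407 = 259.5 kips.

φR_n ≈ 259 kips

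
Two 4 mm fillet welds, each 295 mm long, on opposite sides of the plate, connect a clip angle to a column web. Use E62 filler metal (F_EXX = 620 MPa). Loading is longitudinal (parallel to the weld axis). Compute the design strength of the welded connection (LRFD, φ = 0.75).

φR_n ≈ 466 kN

Effective throat t_e = 0.707 × 4 = 2.828 mm.
Total length L = 590 mm; A_we = 2.828 × 590 = 1669 mm².
F_nw = 0.6 F_EXX = 0.6 × 620 = 372 MPa.
φR_n = 0.75 × 372 × 1669 × 10⁻³ = 465.5 kN.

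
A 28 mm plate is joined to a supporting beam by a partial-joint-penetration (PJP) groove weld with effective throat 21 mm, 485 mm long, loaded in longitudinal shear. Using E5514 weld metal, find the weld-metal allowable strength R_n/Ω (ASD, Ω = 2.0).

R_n/Ω ≈ 1680 kN

E55XX → F_EXX = 550 MPa.
Effective throat (given) t_e = 21 mm.
A_we = 21 × 485 = 10180 mm².
F_nw = 0.6 F_EXX = 330 MPa.
R_n/Ω = (330 × 10180) / 2.0 × 10⁻³ = 1681 kN.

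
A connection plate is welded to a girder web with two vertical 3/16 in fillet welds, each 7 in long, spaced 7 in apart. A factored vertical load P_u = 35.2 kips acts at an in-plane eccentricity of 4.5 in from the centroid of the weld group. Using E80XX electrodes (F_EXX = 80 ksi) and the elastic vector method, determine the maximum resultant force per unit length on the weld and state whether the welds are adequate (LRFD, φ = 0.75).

f_max ≈ 5.5 kip/in; NOT adequate

Total weld length L_w = 14 in. Treat welds as unit-width lines.
Polar moment about centroid: J = 2[d³/12 + d(b/2)²] = 2[7³/12 + 7×3.5²] = 228.7 in³.
Direct shear f_v = P/L_w = 35.2 / 14 = 2.514 kip/in (vertical).
Torsion M = P·e = 35.2 × 4.5 = 158.4 kip·in.
Critical point at (x, y) = (3.5, 3.5) from centroid. f_tx = M·y/J = 2.424 kip/in; f_ty = M·x/J = 2.424 kip/in.
Resultant f_max = √[f_tx² + (f_v + f_ty)²] = √[2.424² + (2.514 + 2.424)²] = 5.502 kip/in.
Capacity per unit length: φr_n = 0.75 × 0.6 × 80 × (0.707 × 0.1875) = 4.772 kip/in.
5.502 > 4.772 → NOT adequate.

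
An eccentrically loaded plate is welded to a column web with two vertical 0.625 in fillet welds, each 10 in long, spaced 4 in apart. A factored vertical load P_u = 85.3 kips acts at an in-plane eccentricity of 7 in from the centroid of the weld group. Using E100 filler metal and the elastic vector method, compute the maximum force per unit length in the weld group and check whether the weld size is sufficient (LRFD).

f_max ≈ 15.1 kip/in; adequate

E100XX → F_EXX = 100 ksi.
Total weld length L_w = 20 in. Treat welds as unit-width lines.
Polar moment about centroid: J = 2[d³/12 + d(b/2)²] = 2[10³/12 + 10×2²] = 246.7 in³.
Direct shear f_v = P/L_w = 85.3 / 20 = 4.265 kip/in (vertical).
Torsion M = P·e = 85.3 × 7 = 597.1 kip·in.
Critical point at (x, y) = (2, 5) from centroid. f_tx = M·y/J = 12.1 kip/in; f_ty = M·x/J = 4.841 kip/in.
Resultant f_max = √[f_tx² + (f_v + f_ty)²] = √[12.1² + (4.265 + 4.841)²] = 15.15 kip/in.
Capacity per unit length: φr_n = 0.75 × 0.6 × 100 × (0.707 × 0.625) = 19.88 kip/in.
15.15 ≤ 19.88 → adequate.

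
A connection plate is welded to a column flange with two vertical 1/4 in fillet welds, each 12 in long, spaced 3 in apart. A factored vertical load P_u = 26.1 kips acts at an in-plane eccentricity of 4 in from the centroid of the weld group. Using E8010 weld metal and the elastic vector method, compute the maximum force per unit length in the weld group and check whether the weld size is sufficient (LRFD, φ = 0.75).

f_max ≈ 2.4 kip/in; adequate

E80XX → F_EXX = 80 ksi.
Total weld length L_w = 24 in. Treat welds as unit-width lines.
Polar moment about centroid: J = 2[d³/12 + d(b/2)²] = 2[12³/12 + 12×1.5²] = 342 in³.
Direct shear f_v = P/L_w = 26.1 / 24 = 1.088 kip/in (vertical).
Torsion M = P·e = 26.1 × 4 = 104.4 kip·in.
Critical point at (x, y) = (1.5, 6) from centroid. f_tx = M·y/J = 1.832 kip/in; f_ty = M·x/J = 0.4579 kip/in.
Resultant f_max = √[f_tx² + (f_v + f_ty)²] = √[1.832² + (1.088 + 0.4579)²] = 2.396 kip/in.
Capacity per unit length: φr_n = 0.75 × 0.6 × 80 × (0.707 × 0.25) = 6.363 kip/in.
2.396 ≤ 6.363 → adequate.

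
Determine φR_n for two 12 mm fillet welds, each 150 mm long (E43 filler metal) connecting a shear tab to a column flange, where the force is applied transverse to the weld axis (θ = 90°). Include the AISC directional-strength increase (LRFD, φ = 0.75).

φR_n ≈ 739 kN

E43XX → F_EXX = 430 MPa.
t_e = 0.707 × 12 = 8.484 mm; A_we = 8.484 × 300 = 2545 mm².
Directional factor: 1.0 + 0.5 sin^1.5(90°) = 1.5.
F_nw = 0.6 × 430 × 1.5 = 387 MPa.
φR_n = 0.75 × 387 × 2545 × 10⁻³ = 738.7 kN.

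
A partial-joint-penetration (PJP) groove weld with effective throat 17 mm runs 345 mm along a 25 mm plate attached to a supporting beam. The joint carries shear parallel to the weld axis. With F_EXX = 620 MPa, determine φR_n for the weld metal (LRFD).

φR_n ≈ 1640 kN

Effective throat (given) t_e = 17 mm.
A_we = 17 × 345 = 5865 mm².
F_nw = 0.6 F_EXX = 372 MPa.
φR_n = 0.75 × 372 × 5865 × 10⁻³ = 1636 kN.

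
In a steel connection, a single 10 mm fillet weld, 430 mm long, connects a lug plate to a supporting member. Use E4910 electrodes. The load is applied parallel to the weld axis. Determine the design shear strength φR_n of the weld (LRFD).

E49XX → F_EXX = 490 MPa.
Effective throat t_e = 0.707 × 10 = 7.07 mm.
Total length L = 430 mm; A_we = 7.07 × 430 = 3040 mm².
F_nw = 0.6 F_EXX = 0.6 × 490 = 294 MPa.
φR_n = 0.75 × 294 × 3040 × 10⁻³ = 670.3 kN.

φR_n ≈ 670 kN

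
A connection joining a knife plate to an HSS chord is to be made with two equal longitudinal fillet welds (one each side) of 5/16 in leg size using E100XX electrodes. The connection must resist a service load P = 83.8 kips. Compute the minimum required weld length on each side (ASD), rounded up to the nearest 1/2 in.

L = 6.5 in on each side

E100XX → F_EXX = 100 ksi.
Throat t_e = 0.707 × 0.3125 = 0.2209 in.
r_n/Ω = (0.6 × 100 × 0.2209) / 2.0 = 6.628 kip/in.
L_req = P / (r_n/Ω) = 83.8 / 6.628 = 12.64 in total.
Per side: 12.64 / 2 = 6.322 in.
Round up → use L = 6.5 in on each side.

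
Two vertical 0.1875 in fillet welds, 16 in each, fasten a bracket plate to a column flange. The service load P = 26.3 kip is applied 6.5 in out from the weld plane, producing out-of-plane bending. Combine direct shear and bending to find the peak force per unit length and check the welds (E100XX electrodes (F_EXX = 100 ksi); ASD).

L_w = 2 × 16 = 32 in; section modulus (unit throat) S = 2 × L²/6 = 85.33 in².
Direct shear f_v = P/L_w = 26.3/32 = 0.8219 kip/in.
Moment M = P × e = 26.3 × 6.5 = 170.95 kip·in; bending f_b = M/S = 2.003 kip/in.
f_max = √(f_v² + f_b²) = √(0.8219² + 2.003²) = 2.165 kip/in.
r_n/Ω = (1/2.0) × 0.6 × 100 × (0.707 × 0.1875) = 3.977 kip/in → adequate.

f_max ≈ 2.17 kip/in; adequate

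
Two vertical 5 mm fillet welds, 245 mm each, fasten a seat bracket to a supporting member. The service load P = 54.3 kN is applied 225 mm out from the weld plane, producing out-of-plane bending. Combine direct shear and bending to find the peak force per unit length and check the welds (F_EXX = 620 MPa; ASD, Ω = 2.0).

L_w = 2 × 245 = 490 mm; section modulus (unit throat) S = 2 × L²/6 = 20010 mm².
Direct shear f_v = P/L_w = 54.3×10³/490 = 110.8 N/mm.
Moment M = P × e = 54.3×10³ × 225 = 12218000 N·mm; bending f_b = M/S = 610.6 N/mm.
f_max = √(f_v² + f_b²) = √(110.8² + 610.6²) = 620.6 N/mm.
r_n/Ω = (1/2.0) × 0.6 × 620 × (0.707 × 5) = 657.5 N/mm → adequate.

f_max ≈ 621 N/mm; adequate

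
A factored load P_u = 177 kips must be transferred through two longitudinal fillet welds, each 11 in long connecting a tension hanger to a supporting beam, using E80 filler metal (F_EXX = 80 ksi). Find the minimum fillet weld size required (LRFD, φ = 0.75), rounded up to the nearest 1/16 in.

Total weld length L = 22 in.
Required throat t_e = P_u / (φ × 0.6 F_EXX × L) = 177 / (0.75 × 0.6 × 80 × 22) = 0.2235 in.
Required leg w = t_e / 0.707 = 0.3161 in → use 3/8 in.

w = 3/8 in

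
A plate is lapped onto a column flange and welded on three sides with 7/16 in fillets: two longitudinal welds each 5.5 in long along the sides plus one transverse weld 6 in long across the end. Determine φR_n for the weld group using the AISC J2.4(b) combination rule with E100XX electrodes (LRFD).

E100XX → F_EXX = 100 ksi.
t_e = 0.707 × 0.4375 = 0.3093 in.
R_nwl = 0.6 × 100 × 0.3093 × 11 = 204.1 kip (longitudinal, 2 welds).
R_nwt = 0.6 × 100 × 0.3093 × 6 = 111.4 kip (transverse, base value).
(i) R_nwl + R_nwt = 315.5 kip; (ii) 0.85 R_nwl + 1.5 R_nwt = 340.6 kip.
R_n = max = 340.6 kip [governs: (ii)]; φR_n = 255.4 kip.

φR_n ≈ 255 kip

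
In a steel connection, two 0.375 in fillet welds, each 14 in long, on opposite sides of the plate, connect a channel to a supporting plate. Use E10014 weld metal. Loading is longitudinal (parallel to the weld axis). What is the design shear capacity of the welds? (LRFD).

φR_n ≈ 334 kip

E100XX → F_EXX = 100 ksi.
Effective throat t_e = 0.707 × 0.375 = 0.2651 in.
Total length L = 28 in; A_we = 0.2651 × 28 = 7.423 in².
F_nw = 0.6 F_EXX = 0.6 × 100 = 60 ksi.
φR_n = 0.75 × 60 × 7.423 = 334.1 kip.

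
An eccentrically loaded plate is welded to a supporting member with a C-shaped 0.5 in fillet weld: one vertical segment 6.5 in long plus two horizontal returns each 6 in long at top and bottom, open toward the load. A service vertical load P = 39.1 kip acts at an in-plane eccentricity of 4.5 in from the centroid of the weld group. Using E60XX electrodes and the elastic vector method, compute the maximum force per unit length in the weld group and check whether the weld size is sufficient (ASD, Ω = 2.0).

f_max ≈ 5.89 kip/in; adequate

E60XX → F_EXX = 60 ksi.
Total weld length L_w = 18.5 in. Treat welds as unit-width lines.
Centroid: x̄ = 2×6×3 / 18.5 = 1.946 in from the vertical weld.
Polar moment about centroid: J = I_x + I_y = [6.5³/12 + 2×6×3.25²] + [6.5×1.946² + 2(6³/12 + 6×1.054²)] = 223.6 in³.
Direct shear f_v = P/L_w = 39.1 / 18.5 = 2.114 kip/in (vertical).
Torsion M = P·e = 39.1 × 4.5 = 175.95 kip·in.
Critical point at (x, y) = (4.054, 3.25) from centroid. f_tx = M·y/J = 2.558 kip/in; f_ty = M·x/J = 3.19 kip/in.
Resultant f_max = √[f_tx² + (f_v + f_ty)²] = √[2.558² + (2.114 + 3.19)²] = 5.888 kip/in.
Capacity per unit length: r_n/Ω = (1/2.0) × 0.6 × 60 × (0.707 × 0.5) = 6.363 kip/in.
5.888 ≤ 6.363 → adequate.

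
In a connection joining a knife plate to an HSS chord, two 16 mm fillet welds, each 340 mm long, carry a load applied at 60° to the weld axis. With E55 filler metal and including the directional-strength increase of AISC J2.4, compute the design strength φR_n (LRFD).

φR_n ≈ 2670 kN

E55XX → F_EXX = 550 MPa.
t_e = 0.707 × 16 = 11.31 mm; A_we = 11.31 × 680 = 7692 mm².
Directional factor: 1.0 + 0.5 sin^1.5(60°) = 1.403.
F_nw = 0.6 × 550 × 1.403 = 463 MPa.
φR_n = 0.75 × 463 × 7692 × 10⁻³ = 2671 kN.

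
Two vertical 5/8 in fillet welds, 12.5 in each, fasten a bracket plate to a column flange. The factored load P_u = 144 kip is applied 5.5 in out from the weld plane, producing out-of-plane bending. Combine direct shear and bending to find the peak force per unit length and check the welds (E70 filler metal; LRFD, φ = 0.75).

E70XX → F_EXX = 70 ksi.
L_w = 2 × 12.5 = 25 in; section modulus (unit throat) S = 2 × L²/6 = 52.08 in².
Direct shear f_v = P/L_w = 144/25 = 5.76 kip/in.
Moment M = P × e = 144 × 5.5 = 792 kip·in; bending f_b = M/S = 15.21 kip/in.
f_max = √(f_v² + f_b²) = √(5.76² + 15.21²) = 16.26 kip/in.
φr_n = 0.75 × 0.6 × 70 × (0.707 × 0.625) = 13.92 kip/in → NOT adequate.

f_max ≈ 16.3 kip/in; NOT adequate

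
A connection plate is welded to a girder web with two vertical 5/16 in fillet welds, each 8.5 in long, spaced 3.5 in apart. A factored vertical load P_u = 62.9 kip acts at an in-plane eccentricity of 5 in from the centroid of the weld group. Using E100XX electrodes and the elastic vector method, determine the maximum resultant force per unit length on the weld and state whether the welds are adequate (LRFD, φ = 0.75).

E100XX → F_EXX = 100 ksi.
Total weld length L_w = 17 in. Treat welds as unit-width lines.
Polar moment about centroid: J = 2[d³/12 + d(b/2)²] = 2[8.5³/12 + 8.5×1.75²] = 154.4 in³.
Direct shear f_v = P/L_w = 62.9 / 17 = 3.7 kip/in (vertical).
Torsion M = P·e = 62.9 × 5 = 314.5 kip·in.
Critical point at (x, y) = (1.75, 4.25) from centroid. f_tx = M·y/J = 8.656 kip/in; f_ty = M·x/J = 3.564 kip/in.
Resultant f_max = √[f_tx² + (f_v + f_ty)²] = √[8.656² + (3.7 + 3.564)²] = 11.3 kip/in.
Capacity per unit length: φr_n = 0.75 × 0.6 × 100 × (0.707 × 0.3125) = 9.942 kip/in.
11.3 > 9.942 → NOT adequate.

f_max ≈ 11.3 kip/in; NOT adequate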